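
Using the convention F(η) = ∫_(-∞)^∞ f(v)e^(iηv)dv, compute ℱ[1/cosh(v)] pi/cosh(pi*η/2)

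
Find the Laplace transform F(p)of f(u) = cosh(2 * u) p/(p^2 - 4)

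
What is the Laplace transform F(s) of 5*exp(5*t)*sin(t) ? 5/((s - 5) ^2 + 1) 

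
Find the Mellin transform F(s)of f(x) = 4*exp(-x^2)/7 2*gamma(s/2)/7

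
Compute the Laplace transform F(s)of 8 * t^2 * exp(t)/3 16/(3 * (s - 1)^3)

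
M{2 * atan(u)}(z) -pi * sec(pi * z/2)/z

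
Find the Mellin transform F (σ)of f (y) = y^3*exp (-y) gamma (σ + 3)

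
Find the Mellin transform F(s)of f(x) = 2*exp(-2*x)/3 2^(1 - s)*gamma(s)/3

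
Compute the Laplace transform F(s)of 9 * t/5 9/(5 * s^2)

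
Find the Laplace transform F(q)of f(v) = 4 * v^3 24/q^4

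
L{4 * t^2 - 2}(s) 8/s^3 - 2/s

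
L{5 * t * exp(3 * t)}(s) 5/(s - 3)^2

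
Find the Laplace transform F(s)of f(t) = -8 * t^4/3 -64/s^5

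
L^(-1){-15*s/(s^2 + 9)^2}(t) -5*t*sin(3*t)/2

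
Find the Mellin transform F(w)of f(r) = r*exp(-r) gamma(w + 1)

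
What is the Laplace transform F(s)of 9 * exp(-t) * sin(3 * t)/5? 27/(5 * ((s + 1)^2 + 9))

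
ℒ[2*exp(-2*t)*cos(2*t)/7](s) 2*(s+2)/(7*((s+2)^2+4))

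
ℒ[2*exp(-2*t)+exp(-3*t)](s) 2/(s+2)+1/(s+3)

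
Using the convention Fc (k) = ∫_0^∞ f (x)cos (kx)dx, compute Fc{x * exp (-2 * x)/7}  (4 - k^2)/ (7 * (k^2 + 4)^2)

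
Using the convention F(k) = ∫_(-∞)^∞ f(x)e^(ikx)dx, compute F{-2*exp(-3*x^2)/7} -2*sqrt(3)*sqrt(pi)*exp(-k^2/12)/21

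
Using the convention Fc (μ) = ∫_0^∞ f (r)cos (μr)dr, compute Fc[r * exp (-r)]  (1 - μ^2)/ (μ^2 + 1)^2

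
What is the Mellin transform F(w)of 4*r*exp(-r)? 4*gamma(w + 1)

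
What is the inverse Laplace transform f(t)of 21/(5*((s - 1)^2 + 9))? 7*exp(t)*sin(3*t)/5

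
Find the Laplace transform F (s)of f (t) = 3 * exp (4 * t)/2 3/ (2 * (s - 4))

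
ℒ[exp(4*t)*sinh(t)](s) 1/((s - 4)^2 - 1)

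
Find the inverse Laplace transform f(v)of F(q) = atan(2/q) sin(2*v)/v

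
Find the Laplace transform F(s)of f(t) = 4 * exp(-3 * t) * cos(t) 4 * (s + 3)/((s + 3)^2 + 1)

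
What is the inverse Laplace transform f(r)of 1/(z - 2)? exp(2*r)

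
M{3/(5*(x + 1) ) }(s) 3*pi*csc(pi*s) /5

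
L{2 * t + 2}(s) 2/s^2 + 2/s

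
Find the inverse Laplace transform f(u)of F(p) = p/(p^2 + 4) cos(2*u)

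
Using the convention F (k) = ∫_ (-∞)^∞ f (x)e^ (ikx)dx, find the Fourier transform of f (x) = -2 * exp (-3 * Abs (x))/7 -12/ (7 * k^2 + 63)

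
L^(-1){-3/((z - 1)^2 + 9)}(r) -exp(r)*sin(3*r)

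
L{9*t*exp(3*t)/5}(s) 9/(5*(s - 3)^2)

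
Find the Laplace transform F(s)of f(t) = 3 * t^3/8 9/(4 * s^4)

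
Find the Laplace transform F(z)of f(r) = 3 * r 3/z^2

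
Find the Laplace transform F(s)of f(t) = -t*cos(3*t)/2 (9 - s^2)/(2*(s^2 + 9)^2)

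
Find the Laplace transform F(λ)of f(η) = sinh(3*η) 3/(λ^2 - 9)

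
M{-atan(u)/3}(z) pi * sec(pi * z/2)/(6 * z)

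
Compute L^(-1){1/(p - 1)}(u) exp(u)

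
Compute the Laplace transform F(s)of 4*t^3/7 24/(7*s^4)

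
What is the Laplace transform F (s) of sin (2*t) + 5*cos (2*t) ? 5*s/ (s^2 + 4) + 2/ (s^2 + 4) 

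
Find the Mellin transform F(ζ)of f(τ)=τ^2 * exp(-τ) gamma(ζ + 2)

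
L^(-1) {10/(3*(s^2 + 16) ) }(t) 5*sin(4*t) /6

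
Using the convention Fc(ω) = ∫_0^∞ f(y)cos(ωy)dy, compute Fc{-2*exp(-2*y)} -4/(ω^2 + 4)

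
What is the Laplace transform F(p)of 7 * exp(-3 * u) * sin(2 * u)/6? 7/(3 * ((p + 3)^2 + 4))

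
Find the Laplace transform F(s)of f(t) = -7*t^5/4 -210/s^6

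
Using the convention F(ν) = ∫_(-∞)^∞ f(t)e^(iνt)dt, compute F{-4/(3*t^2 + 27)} -4*pi*exp(-3*Abs(ν))/9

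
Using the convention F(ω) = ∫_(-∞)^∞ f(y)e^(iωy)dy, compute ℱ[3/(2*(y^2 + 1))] 3*pi*exp(-Abs(ω))/2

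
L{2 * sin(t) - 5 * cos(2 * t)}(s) 2/(s^2 + 1) - 5 * s/(s^2 + 4)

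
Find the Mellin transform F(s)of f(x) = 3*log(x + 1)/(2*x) -3*pi*csc(pi*s)/(2*s - 2)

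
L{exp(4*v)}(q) 1/(q - 4)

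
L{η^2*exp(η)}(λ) 2/(λ - 1)^3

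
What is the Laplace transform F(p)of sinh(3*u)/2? 3/(2*(p^2 - 9))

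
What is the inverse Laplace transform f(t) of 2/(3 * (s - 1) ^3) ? t^2 * exp(t) /3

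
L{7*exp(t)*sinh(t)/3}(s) 7/(3*s*(s - 2))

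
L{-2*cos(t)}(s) -2*s/(s^2 + 1)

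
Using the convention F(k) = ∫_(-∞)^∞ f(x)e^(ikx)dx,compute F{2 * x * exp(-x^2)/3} I * sqrt(pi) * k * exp(-k^2/4)/3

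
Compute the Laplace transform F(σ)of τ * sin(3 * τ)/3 2 * σ/(σ^2 + 9)^2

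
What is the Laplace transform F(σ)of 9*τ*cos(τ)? 9*(σ^2 - 1)/(σ^2 + 1)^2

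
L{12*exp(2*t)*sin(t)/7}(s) 12/(7*((s - 2)^2 + 1))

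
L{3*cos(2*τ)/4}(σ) 3*σ/(4*(σ^2 + 4))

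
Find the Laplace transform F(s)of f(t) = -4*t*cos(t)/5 4*(1 - s^2)/(5*(s^2+1)^2)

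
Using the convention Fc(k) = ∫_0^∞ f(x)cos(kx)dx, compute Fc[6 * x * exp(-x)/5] 6 * (1 - k^2)/(5 * (k^2 + 1)^2)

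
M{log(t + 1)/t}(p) -pi * csc(pi * p)/(p - 1)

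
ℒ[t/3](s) 1/(3 * s^2)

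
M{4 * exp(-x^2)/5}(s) 2 * gamma(s/2)/5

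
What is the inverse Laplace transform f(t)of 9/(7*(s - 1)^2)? 9*t*exp(t)/7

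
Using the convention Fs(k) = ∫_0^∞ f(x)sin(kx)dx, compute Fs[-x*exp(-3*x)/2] -3*k/(k^2 + 9)^2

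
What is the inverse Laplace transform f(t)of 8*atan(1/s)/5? 8*sin(t)/(5*t)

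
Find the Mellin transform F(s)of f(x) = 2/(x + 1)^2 -2 * pi * (s - 1)/sin(pi * s)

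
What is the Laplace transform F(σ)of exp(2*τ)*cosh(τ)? (σ - 2)/((σ - 2)^2-1)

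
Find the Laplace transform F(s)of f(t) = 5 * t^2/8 5/(4 * s^3)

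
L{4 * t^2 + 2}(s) 2/s + 8/s^3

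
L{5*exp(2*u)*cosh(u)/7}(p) 5*(p - 2)/(7*((p - 2)^2 - 1))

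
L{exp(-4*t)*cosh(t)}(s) (s + 4)/((s + 4)^2 - 1)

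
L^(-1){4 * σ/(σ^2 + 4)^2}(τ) τ * sin(2 * τ)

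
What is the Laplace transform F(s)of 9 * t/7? 9/(7 * s^2)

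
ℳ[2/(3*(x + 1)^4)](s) gamma(s)*gamma(4 - s)/9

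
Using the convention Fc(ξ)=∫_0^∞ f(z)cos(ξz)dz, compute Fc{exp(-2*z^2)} sqrt(2)*sqrt(pi)*exp(-ξ^2/8)/4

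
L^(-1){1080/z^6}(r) 9*r^5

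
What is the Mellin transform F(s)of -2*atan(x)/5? pi*sec(pi*s/2)/(5*s)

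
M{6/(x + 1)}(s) 6 * pi * csc(pi * s)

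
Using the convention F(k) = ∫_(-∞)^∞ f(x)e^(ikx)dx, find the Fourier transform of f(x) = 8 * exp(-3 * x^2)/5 8 * sqrt(3) * sqrt(pi) * exp(-k^2/12)/15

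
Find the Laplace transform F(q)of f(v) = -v -1/q^2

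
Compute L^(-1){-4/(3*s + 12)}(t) -4*exp(-4*t)/3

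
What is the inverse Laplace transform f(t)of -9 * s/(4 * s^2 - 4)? -9 * cosh(t)/4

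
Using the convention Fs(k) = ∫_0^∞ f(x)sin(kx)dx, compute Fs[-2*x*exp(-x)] -4*k/(k^2+1)^2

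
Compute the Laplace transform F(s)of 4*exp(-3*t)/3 4/(3*(s + 3))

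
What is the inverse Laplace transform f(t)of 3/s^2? 3 * t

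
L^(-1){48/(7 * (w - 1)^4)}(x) 8 * x^3 * exp(x)/7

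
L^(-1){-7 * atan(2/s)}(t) -7 * sin(2 * t)/t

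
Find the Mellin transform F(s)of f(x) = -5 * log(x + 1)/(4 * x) 5 * pi * csc(pi * s)/(4 * (s - 1))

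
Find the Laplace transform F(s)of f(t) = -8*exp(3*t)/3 -8/(3*s - 9)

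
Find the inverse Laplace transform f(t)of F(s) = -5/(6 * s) -5/6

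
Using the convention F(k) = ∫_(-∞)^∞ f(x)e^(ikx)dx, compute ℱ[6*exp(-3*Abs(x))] 36/(k^2+9)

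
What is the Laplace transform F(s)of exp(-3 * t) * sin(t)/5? 1/(5 * ((s + 3)^2 + 1))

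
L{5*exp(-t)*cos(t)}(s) 5*(s + 1)/((s + 1)^2 + 1)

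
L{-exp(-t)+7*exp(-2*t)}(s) 7/(s+2) - 1/(s+1)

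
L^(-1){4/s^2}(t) 4 * t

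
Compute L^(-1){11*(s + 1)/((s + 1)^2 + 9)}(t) 11*exp(-t)*cos(3*t)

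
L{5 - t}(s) 5/s - 1/s^2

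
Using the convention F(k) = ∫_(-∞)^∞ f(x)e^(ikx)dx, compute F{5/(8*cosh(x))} 5*pi/(8*cosh(pi*k/2))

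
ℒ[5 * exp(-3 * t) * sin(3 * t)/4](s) 15/(4 * ((s + 3)^2 + 9))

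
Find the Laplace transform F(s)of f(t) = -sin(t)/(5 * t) -atan(1/s)/5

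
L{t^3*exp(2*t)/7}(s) 6/(7*(s - 2)^4)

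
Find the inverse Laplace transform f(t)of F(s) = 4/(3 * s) 4/3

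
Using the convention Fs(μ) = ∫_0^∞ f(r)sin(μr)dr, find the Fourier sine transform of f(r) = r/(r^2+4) pi * exp(-2 * μ)/2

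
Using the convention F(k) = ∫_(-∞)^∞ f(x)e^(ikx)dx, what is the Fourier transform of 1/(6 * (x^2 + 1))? pi * exp(-Abs(k))/6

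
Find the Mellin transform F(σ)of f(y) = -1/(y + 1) -pi * csc(pi * σ)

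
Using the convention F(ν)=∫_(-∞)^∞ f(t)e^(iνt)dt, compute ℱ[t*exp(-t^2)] I*sqrt(pi)*ν*exp(-ν^2/4)/2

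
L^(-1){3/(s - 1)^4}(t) t^3*exp(t)/2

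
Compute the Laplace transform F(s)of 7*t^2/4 7/(2*s^3)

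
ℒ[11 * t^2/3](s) 22/(3 * s^3)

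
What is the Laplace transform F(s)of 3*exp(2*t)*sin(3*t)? 9/((s - 2)^2 + 9)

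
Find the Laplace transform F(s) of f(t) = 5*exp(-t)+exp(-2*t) 5/(s+1)+1/(s+2) 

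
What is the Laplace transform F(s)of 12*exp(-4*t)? 12/(s + 4)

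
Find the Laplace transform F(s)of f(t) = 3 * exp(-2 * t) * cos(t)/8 3 * (s + 2)/(8 * ((s + 2)^2 + 1))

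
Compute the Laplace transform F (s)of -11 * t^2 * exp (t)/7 -22/ (7 * (s - 1)^3)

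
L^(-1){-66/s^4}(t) -11*t^3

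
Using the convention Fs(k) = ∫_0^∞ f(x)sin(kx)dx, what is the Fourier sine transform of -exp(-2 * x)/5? -k/(5 * k^2+20)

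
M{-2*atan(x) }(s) pi*sec(pi*s/2) /s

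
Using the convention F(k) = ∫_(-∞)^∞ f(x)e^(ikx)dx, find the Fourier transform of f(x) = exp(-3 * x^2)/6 sqrt(3) * sqrt(pi) * exp(-k^2/12)/18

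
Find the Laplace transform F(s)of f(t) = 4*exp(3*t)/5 4/(5*(s - 3))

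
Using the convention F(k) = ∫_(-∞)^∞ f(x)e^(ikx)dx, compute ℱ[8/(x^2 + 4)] 4 * pi * exp(-2 * Abs(k))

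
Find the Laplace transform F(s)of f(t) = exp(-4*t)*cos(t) (s + 4)/((s + 4)^2 + 1)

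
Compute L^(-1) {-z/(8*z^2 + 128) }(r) -cos(4*r) /8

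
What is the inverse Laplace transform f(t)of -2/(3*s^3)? -t^2/3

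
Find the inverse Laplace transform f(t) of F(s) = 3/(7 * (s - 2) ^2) 3 * t * exp(2 * t) /7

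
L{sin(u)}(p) 1/(p^2 + 1)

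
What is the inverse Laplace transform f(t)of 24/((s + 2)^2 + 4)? 12*exp(-2*t)*sin(2*t)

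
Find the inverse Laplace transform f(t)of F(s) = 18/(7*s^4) 3*t^3/7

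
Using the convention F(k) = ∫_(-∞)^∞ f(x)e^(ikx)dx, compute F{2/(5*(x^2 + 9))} 2*pi*exp(-3*Abs(k))/15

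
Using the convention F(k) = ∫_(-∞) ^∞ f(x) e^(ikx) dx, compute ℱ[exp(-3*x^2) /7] sqrt(3)*sqrt(pi)*exp(-k^2/12) /21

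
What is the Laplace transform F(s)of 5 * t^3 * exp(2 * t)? 30/(s - 2)^4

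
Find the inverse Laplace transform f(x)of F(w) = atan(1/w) sin(x)/x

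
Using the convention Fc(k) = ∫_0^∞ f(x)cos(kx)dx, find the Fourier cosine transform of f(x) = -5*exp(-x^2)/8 -5*sqrt(pi)*exp(-k^2/4)/16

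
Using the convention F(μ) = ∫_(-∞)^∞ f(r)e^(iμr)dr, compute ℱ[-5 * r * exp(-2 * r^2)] -5 * sqrt(2) * I * sqrt(pi) * μ * exp(-μ^2/8)/8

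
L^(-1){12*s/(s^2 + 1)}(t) 12*cos(t)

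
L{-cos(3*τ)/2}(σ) -σ/(2*σ^2 + 18)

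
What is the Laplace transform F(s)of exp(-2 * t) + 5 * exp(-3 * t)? 5/(s + 3) + 1/(s + 2)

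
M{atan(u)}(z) -pi*sec(pi*z/2)/(2*z)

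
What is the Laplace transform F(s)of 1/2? 1/(2 * s)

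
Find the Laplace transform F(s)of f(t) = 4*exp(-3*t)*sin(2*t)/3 8/(3*((s + 3)^2 + 4))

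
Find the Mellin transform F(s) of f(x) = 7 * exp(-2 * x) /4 7 * gamma(s) /(4 * 2^s) 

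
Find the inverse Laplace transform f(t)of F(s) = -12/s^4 -2 * t^3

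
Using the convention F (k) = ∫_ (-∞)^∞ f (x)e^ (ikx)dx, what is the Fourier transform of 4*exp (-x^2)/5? 4*sqrt (pi)*exp (-k^2/4)/5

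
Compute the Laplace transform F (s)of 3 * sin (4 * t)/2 6/ (s^2 + 16)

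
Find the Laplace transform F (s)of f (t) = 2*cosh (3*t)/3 2*s/ (3*(s^2 - 9))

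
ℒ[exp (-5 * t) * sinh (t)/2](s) 1/ (2 * ( (s + 5)^2 - 1))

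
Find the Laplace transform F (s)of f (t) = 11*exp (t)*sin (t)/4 11/ (4*( (s - 1)^2 + 1))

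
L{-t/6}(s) -1/(6 * s^2)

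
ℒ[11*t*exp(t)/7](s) 11/(7*(s - 1)^2)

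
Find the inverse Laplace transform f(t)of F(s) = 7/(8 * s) 7/8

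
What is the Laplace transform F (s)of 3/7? 3/ (7 * s)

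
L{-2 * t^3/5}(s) -12/(5 * s^4)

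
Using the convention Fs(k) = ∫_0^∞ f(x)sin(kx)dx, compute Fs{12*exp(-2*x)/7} 12*k/(7*(k^2+4))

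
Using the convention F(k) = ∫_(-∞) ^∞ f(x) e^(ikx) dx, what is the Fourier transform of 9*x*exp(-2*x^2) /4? 9*sqrt(2)*I*sqrt(pi)*k*exp(-k^2/8) /32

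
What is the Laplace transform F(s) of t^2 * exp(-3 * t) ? 2/(s + 3) ^3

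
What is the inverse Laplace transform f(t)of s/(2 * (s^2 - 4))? cosh(2 * t)/2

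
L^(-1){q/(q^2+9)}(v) cos(3 * v)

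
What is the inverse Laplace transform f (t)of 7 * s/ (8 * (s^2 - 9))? 7 * cosh (3 * t)/8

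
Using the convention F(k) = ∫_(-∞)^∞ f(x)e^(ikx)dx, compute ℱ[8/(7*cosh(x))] 8*pi/(7*cosh(pi*k/2))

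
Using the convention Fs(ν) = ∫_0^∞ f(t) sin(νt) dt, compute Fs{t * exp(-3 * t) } 6 * ν/(ν^2 + 9) ^2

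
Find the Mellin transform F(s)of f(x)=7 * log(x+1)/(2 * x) -7 * pi * csc(pi * s)/(2 * s - 2)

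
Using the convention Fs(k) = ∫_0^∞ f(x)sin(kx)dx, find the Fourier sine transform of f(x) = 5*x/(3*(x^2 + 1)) 5*pi*exp(-k)/6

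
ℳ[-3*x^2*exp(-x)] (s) -3*gamma(s + 2)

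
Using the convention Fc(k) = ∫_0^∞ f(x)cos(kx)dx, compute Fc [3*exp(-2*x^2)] 3*sqrt(2)*sqrt(pi)*exp(-k^2/8)/4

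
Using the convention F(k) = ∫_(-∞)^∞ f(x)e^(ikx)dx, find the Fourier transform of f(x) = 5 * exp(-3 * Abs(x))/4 15/(2 * (k^2+9))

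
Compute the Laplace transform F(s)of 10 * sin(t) 10/(s^2 + 1)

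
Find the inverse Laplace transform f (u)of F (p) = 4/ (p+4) 4*exp (-4*u)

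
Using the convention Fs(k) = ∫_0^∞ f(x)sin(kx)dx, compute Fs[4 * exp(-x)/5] 4 * k/(5 * (k^2 + 1))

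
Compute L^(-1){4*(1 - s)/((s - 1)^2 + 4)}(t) -4*exp(t)*cos(2*t)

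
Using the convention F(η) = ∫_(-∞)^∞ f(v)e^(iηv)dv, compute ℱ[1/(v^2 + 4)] pi * exp(-2 * Abs(η))/2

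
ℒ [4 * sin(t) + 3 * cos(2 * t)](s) 3 * s/(s^2 + 4) + 4/(s^2 + 1)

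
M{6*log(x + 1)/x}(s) -6*pi*csc(pi*s)/(s - 1)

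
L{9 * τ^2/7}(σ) 18/(7 * σ^3) 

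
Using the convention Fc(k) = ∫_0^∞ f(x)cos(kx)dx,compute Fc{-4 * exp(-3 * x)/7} -12/(7 * k^2 + 63)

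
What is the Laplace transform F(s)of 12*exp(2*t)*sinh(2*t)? 24/(s*(s - 4))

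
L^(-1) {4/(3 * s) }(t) 4/3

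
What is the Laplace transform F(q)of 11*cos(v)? 11*q/(q^2 + 1)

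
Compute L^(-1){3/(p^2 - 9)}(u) sinh(3 * u)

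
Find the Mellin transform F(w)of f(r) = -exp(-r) -gamma(w)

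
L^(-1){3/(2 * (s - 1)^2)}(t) 3 * t * exp(t)/2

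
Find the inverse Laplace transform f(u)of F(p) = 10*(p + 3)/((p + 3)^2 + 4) 10*exp(-3*u)*cos(2*u)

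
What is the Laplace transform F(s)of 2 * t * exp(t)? 2/(s - 1)^2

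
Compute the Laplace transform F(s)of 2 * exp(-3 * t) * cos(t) 2 * (s + 3)/((s + 3)^2 + 1)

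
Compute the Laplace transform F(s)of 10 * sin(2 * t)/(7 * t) 10 * atan(2/s)/7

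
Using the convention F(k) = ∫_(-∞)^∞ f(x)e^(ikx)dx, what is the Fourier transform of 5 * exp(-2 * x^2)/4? 5 * sqrt(2) * sqrt(pi) * exp(-k^2/8)/8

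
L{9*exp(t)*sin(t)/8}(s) 9/(8*((s - 1)^2 + 1))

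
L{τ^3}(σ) 6/σ^4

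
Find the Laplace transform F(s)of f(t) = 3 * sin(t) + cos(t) s/(s^2 + 1) + 3/(s^2 + 1)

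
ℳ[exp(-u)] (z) gamma(z)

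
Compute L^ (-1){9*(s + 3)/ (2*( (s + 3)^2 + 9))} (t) 9*exp (-3*t)*cos (3*t)/2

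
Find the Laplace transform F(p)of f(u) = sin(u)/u atan(1/p)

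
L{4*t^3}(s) 24/s^4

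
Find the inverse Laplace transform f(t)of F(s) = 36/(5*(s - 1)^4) 6*t^3*exp(t)/5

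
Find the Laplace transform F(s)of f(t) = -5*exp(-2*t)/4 -5/(4*s + 8)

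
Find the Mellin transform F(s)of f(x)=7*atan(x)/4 -7*pi*sec(pi*s/2)/(8*s)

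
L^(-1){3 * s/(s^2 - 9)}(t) 3 * cosh(3 * t)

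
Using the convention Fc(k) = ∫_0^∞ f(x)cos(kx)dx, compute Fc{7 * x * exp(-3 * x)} 7 * (9 - k^2)/(k^2 + 9)^2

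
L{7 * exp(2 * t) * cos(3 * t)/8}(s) 7 * (s - 2)/(8 * ((s - 2)^2 + 9))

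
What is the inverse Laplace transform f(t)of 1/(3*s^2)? t/3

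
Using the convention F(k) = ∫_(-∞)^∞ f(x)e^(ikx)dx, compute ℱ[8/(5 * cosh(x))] 8 * pi/(5 * cosh(pi * k/2))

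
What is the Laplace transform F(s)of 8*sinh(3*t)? 24/(s^2-9)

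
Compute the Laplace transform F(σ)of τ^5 120/σ^6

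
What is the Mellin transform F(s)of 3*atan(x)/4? -3*pi*sec(pi*s/2)/(8*s)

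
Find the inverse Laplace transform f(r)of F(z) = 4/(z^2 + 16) sin(4*r)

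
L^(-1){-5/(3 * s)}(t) -5/3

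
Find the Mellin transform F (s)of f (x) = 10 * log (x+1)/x -10 * pi * csc (pi * s)/ (s - 1)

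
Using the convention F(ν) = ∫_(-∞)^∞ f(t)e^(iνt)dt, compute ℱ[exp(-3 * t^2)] sqrt(3) * sqrt(pi) * exp(-ν^2/12)/3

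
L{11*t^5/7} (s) 1320/ (7*s^6)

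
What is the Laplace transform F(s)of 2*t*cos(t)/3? 2*(s^2 - 1)/(3*(s^2+1)^2)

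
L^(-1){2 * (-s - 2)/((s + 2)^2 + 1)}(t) -2 * exp(-2 * t) * cos(t)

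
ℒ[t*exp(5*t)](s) (s - 5)^(-2)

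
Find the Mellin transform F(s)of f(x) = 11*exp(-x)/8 11*gamma(s)/8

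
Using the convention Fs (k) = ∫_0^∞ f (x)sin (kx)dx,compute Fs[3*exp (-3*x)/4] 3*k/ (4*(k^2 + 9))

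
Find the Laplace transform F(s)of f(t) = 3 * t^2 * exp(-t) 6/(s + 1)^3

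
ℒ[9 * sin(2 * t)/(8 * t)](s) 9 * atan(2/s)/8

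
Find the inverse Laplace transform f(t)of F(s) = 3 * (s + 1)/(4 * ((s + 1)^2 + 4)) 3 * exp(-t) * cos(2 * t)/4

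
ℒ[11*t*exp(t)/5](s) 11/(5*(s - 1)^2)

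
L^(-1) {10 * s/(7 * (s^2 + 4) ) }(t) 10 * cos(2 * t) /7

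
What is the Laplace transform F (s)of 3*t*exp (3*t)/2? 3/ (2*(s - 3)^2)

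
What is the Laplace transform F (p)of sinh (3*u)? 3/ (p^2 - 9)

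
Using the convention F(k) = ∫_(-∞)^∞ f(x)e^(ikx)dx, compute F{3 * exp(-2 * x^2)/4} 3 * sqrt(2) * sqrt(pi) * exp(-k^2/8)/8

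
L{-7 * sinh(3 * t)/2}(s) -21/(2 * s^2-18)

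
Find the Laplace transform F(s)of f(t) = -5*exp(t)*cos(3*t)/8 5*(1 - s)/(8*((s - 1)^2 + 9))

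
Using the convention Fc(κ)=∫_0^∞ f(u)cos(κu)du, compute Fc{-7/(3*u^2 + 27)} -7*pi*exp(-3*κ)/18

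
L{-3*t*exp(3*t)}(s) -3/(s - 3)^2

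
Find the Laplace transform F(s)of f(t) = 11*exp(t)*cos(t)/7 11*(s - 1)/(7*((s - 1)^2+1))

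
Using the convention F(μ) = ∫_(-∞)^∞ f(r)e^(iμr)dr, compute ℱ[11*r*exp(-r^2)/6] 11*I*sqrt(pi)*μ*exp(-μ^2/4)/12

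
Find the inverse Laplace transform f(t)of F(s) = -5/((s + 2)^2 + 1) -5*exp(-2*t)*sin(t)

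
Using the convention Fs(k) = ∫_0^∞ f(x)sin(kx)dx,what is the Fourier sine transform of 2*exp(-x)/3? 2*k/(3*(k^2 + 1))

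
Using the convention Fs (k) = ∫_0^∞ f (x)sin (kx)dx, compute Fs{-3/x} -3*pi/2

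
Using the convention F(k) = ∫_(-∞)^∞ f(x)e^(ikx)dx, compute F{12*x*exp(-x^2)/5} 6*I*sqrt(pi)*k*exp(-k^2/4)/5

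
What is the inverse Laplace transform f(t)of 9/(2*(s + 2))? 9*exp(-2*t)/2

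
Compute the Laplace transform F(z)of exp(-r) 1/(z + 1)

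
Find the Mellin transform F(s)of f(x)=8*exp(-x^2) 4*gamma(s/2)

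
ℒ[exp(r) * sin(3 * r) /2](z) 3/(2 * ((z - 1) ^2 + 9) ) 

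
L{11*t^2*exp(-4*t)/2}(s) 11/(s + 4)^3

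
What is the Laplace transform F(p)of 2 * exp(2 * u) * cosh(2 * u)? 2 * (p - 2)/(p * (p - 4))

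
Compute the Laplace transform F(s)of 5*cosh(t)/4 5*s/(4*(s^2 - 1))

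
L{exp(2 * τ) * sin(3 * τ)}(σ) 3/((σ - 2)^2+9)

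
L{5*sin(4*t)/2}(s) 10/(s^2 + 16)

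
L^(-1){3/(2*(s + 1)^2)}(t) 3*t*exp(-t)/2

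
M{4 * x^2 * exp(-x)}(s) 4 * gamma(s + 2)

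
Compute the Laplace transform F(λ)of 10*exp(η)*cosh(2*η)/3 10*(λ - 1)/(3*((λ - 1)^2 - 4))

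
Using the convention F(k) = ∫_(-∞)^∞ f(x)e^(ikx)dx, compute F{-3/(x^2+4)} -3*pi*exp(-2*Abs(k))/2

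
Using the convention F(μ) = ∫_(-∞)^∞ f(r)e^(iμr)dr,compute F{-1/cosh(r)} -pi/cosh(pi*μ/2)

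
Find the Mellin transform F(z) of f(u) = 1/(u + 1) pi*csc(pi*z) 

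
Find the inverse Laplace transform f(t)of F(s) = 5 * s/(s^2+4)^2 5 * t * sin(2 * t)/4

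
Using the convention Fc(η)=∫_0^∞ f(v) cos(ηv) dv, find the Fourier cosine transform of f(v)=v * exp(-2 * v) (4 - η^2) /(η^2 + 4) ^2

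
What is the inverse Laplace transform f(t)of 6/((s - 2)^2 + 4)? 3*exp(2*t)*sin(2*t)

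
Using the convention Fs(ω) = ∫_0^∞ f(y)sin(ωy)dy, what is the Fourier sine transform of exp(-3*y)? ω/(ω^2+9)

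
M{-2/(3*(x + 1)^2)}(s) 2*pi*(s - 1)/(3*sin(pi*s))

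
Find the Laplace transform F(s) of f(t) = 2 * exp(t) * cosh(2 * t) 2 * (s - 1) /((s - 1) ^2-4) 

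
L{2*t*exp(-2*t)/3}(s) 2/(3*(s + 2)^2)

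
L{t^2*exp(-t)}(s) 2/(s + 1)^3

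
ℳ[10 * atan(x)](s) -5 * pi * sec(pi * s/2)/s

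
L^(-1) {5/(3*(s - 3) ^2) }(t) 5*t*exp(3*t) /3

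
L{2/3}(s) 2/(3*s) 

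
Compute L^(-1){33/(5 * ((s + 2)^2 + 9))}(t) 11 * exp(-2 * t) * sin(3 * t)/5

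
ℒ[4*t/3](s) 4/(3*s^2)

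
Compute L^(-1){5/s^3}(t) 5*t^2/2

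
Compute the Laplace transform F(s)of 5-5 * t 5/s - 5/s^2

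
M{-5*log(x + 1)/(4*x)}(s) 5*pi*csc(pi*s)/(4*(s - 1))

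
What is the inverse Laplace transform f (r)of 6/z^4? r^3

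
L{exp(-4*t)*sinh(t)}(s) 1/((s + 4)^2 - 1)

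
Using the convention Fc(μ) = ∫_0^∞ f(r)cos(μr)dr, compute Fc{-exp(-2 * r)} -2/(μ^2 + 4)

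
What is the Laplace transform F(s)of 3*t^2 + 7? 7/s + 6/s^3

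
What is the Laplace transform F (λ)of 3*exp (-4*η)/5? 3/ (5*(λ + 4))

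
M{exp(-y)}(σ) gamma(σ)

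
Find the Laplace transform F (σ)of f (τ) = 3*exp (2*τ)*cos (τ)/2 3*(σ - 2)/ (2*( (σ - 2)^2 + 1))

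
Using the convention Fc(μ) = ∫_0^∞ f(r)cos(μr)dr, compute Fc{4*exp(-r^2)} 2*sqrt(pi)*exp(-μ^2/4)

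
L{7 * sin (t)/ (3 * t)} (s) 7 * atan (1/s)/3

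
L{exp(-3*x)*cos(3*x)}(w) (w + 3)/((w + 3)^2 + 9)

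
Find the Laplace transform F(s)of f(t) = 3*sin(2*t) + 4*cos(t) 6/(s^2 + 4) + 4*s/(s^2 + 1)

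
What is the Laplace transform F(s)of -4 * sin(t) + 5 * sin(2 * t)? 10/(s^2 + 4)-4/(s^2 + 1)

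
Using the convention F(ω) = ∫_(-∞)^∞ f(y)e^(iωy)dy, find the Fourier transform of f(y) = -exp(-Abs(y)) -2/(ω^2 + 1)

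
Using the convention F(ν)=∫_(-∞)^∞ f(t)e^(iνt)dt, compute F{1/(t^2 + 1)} pi * exp(-Abs(ν))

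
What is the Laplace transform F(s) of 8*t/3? 8/(3*s^2) 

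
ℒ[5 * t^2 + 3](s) 3/s + 10/s^3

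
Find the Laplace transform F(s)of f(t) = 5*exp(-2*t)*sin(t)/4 5/(4*((s + 2)^2 + 1))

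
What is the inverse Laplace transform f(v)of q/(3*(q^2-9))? cosh(3*v)/3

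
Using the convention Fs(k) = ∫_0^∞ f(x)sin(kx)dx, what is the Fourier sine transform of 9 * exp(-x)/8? 9 * k/(8 * (k^2 + 1))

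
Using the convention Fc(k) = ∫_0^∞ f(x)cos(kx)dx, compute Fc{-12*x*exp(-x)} 12*(k^2 - 1)/(k^2 + 1)^2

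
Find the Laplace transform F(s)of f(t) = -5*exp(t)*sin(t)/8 -5/(8*(s - 1)^2 + 8)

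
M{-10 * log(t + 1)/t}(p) 10 * pi * csc(pi * p)/(p - 1)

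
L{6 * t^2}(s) 12/s^3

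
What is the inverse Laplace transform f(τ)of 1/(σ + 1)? exp(-τ)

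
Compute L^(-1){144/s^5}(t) 6 * t^4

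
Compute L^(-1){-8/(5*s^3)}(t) -4*t^2/5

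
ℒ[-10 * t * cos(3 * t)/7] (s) 10 * (9 - s^2)/(7 * (s^2 + 9)^2)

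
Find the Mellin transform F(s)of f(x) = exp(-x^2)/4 gamma(s/2)/8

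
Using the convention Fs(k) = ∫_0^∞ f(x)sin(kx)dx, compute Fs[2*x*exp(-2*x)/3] 8*k/(3*(k^2 + 4)^2)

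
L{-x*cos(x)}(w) (1 - w^2)/(w^2 + 1)^2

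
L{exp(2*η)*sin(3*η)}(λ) 3/((λ - 2)^2 + 9)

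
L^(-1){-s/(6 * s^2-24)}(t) -cosh(2 * t)/6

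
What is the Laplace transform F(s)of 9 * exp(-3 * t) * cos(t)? 9 * (s+3)/((s+3)^2+1)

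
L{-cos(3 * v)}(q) -q/(q^2 + 9)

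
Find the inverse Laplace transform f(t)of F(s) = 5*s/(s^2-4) 5*cosh(2*t)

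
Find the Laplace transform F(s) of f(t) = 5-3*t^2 5/s - 6/s^3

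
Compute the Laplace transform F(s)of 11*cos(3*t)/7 11*s/(7*(s^2 + 9))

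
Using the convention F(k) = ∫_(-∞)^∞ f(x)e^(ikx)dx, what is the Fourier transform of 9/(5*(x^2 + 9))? 3*pi*exp(-3*Abs(k))/5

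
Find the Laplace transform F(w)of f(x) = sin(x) 1/(w^2 + 1)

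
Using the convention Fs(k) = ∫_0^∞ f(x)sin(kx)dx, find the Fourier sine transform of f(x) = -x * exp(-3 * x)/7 -6 * k/(7 * (k^2 + 9)^2)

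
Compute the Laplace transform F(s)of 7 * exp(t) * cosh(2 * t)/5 7 * (s - 1)/(5 * ((s - 1)^2-4))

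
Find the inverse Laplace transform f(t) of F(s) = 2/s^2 2*t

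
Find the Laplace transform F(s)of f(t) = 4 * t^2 8/s^3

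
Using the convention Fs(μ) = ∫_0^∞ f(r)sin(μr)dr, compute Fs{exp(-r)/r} atan(μ)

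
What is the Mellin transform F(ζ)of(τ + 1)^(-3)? pi*(ζ - 2)*(ζ - 1)/(2*sin(pi*ζ))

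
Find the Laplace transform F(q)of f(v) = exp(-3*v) 1/(q + 3)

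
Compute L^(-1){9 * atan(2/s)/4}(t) 9 * sin(2 * t)/(4 * t)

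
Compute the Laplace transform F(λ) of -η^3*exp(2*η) -6/(λ - 2) ^4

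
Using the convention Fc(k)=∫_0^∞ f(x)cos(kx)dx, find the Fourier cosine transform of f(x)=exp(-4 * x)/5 4/(5 * (k^2 + 16))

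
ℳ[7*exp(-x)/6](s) 7*gamma(s)/6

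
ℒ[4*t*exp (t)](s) 4/ (s - 1)^2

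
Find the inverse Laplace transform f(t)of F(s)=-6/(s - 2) -6*exp(2*t)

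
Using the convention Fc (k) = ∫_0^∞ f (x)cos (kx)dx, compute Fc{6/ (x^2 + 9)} pi*exp (-3*k)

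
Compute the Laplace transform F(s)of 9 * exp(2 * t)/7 9/(7 * (s - 2))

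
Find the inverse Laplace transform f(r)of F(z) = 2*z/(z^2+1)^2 r*sin(r)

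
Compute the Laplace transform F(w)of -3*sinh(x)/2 -3/(2*w^2 - 2)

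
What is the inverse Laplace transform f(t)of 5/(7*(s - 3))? 5*exp(3*t)/7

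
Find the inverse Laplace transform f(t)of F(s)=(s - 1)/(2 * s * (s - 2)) exp(t) * cosh(t)/2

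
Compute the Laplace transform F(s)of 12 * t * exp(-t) 12/(s + 1)^2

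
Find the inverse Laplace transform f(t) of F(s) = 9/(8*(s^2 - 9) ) 3*sinh(3*t) /8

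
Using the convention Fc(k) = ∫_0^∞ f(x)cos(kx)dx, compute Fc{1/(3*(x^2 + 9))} pi*exp(-3*k)/18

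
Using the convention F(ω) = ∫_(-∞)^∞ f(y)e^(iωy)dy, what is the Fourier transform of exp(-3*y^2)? sqrt(3)*sqrt(pi)*exp(-ω^2/12)/3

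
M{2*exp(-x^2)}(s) gamma(s/2)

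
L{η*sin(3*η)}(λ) 6*λ/(λ^2+9)^2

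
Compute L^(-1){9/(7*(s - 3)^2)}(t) 9*t*exp(3*t)/7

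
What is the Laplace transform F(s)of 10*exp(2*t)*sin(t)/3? 10/(3*((s - 2)^2 + 1))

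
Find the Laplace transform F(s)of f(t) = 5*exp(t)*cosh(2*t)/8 5*(s - 1)/(8*((s - 1)^2 - 4))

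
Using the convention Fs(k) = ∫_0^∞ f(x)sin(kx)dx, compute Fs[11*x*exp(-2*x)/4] 11*k/(k^2 + 4)^2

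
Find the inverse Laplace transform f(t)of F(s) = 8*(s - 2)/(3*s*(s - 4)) 8*exp(2*t)*cosh(2*t)/3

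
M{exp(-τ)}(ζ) gamma(ζ)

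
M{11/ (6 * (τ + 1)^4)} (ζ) 11 * gamma (ζ) * gamma (4 - ζ)/36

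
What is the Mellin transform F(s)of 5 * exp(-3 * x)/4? 5 * gamma(s)/(4 * 3^s)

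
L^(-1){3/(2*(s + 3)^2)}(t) 3*t*exp(-3*t)/2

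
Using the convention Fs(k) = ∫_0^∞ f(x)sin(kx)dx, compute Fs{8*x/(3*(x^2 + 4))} 4*pi*exp(-2*k)/3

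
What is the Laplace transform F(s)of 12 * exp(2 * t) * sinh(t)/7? 12/(7 * ((s - 2)^2-1))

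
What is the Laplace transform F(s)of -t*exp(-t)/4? -1/(4*(s + 1)^2)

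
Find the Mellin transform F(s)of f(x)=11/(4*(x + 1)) 11*pi*csc(pi*s)/4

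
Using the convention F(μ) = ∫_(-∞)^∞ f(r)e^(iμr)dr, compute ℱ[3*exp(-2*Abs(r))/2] 6/(μ^2 + 4)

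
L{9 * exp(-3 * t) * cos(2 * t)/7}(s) 9 * (s + 3)/(7 * ((s + 3)^2 + 4))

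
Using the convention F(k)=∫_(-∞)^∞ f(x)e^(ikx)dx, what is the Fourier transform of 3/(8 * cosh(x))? 3 * pi/(8 * cosh(pi * k/2))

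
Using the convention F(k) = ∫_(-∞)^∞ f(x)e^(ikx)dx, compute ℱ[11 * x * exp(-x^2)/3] 11 * I * sqrt(pi) * k * exp(-k^2/4)/6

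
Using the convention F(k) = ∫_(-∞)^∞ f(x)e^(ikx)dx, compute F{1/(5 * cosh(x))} pi/(5 * cosh(pi * k/2))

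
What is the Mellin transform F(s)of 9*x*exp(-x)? 9*gamma(s+1)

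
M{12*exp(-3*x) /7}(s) 12*gamma(s) /(7*3^s) 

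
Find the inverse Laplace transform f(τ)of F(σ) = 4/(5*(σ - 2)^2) 4*τ*exp(2*τ)/5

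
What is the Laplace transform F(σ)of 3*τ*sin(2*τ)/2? 6*σ/(σ^2 + 4)^2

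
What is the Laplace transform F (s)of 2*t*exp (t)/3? 2/ (3*(s - 1)^2)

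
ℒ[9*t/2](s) 9/(2*s^2)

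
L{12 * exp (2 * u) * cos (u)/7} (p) 12 * (p - 2)/ (7 * ( (p - 2)^2 + 1))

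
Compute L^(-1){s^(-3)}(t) t^2/2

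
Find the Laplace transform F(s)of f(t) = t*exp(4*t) (s - 4)^(-2)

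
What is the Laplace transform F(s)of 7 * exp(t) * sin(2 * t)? 14/((s - 1)^2 + 4)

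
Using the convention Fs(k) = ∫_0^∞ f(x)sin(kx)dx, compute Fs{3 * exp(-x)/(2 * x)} 3 * atan(k)/2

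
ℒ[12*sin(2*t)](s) 24/(s^2+4)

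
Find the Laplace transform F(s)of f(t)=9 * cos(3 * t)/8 9 * s/(8 * (s^2 + 9))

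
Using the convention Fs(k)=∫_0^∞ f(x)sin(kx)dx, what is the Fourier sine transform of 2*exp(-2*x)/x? 2*atan(k/2)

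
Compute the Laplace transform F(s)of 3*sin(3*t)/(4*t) 3*atan(3/s)/4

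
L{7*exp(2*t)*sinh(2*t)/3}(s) 14/(3*s*(s - 4))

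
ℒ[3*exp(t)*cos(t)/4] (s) 3*(s - 1)/(4*((s - 1)^2 + 1))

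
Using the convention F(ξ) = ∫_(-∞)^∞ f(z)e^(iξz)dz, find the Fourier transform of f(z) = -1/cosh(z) -pi/cosh(pi * ξ/2)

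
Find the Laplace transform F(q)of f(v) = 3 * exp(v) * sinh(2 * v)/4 3/(2 * ((q - 1)^2 - 4))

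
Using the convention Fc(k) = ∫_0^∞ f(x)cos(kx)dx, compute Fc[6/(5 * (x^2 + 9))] pi * exp(-3 * k)/5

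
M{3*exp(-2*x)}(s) 3*gamma(s)/2^s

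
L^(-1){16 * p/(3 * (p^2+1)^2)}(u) 8 * u * sin(u)/3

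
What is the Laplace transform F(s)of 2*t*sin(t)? 4*s/(s^2 + 1)^2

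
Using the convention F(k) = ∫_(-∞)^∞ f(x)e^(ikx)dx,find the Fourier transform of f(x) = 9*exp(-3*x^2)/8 3*sqrt(3)*sqrt(pi)*exp(-k^2/12)/8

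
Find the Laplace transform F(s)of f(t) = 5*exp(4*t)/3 5/(3*(s - 4))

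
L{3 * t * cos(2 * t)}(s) 3 * (s^2-4)/(s^2+4)^2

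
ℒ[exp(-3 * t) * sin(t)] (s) 1/((s + 3)^2 + 1)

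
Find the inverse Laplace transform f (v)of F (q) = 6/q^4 v^3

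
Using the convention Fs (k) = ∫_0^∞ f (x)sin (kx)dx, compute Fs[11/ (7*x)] 11*pi/14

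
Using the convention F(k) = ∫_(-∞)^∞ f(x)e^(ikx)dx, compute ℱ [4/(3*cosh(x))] 4*pi/(3*cosh(pi*k/2))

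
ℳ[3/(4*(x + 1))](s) 3*pi*csc(pi*s)/4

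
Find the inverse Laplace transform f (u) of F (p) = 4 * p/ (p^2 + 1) 4 * cos (u) 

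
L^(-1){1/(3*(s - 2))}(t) exp(2*t)/3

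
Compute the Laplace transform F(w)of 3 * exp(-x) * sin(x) 3/((w + 1)^2 + 1)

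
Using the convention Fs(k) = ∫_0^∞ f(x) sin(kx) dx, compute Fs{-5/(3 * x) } -5 * pi/6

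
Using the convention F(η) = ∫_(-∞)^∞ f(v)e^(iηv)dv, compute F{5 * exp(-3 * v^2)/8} 5 * sqrt(3) * sqrt(pi) * exp(-η^2/12)/24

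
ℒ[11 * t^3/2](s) 33/s^4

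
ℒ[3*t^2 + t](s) s^(-2) + 6/s^3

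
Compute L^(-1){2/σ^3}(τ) τ^2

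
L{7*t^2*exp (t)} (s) 14/ (s - 1)^3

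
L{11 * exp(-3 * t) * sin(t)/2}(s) 11/(2 * ((s + 3)^2 + 1))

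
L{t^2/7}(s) 2/(7 * s^3)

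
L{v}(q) q^(-2)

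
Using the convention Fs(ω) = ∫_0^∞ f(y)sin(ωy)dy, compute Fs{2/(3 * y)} pi/3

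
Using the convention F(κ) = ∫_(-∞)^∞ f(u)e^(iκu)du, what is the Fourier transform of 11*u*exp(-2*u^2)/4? 11*sqrt(2)*I*sqrt(pi)*κ*exp(-κ^2/8)/32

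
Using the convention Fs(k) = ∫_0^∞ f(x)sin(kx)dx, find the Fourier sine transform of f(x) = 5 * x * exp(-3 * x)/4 15 * k/(2 * (k^2 + 9)^2)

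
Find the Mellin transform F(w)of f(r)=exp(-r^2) gamma(w/2)/2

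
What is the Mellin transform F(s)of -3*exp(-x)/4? -3*gamma(s)/4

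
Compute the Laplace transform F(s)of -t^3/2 -3/s^4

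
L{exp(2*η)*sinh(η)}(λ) 1/((λ - 2)^2-1)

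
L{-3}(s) -3/s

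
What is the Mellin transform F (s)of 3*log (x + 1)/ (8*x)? -3*pi*csc (pi*s)/ (8*s - 8)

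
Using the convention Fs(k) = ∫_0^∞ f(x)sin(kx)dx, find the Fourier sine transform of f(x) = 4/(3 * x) 2 * pi/3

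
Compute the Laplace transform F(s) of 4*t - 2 4/s^2 - 2/s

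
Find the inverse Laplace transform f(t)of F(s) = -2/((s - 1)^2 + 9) -2*exp(t)*sin(3*t)/3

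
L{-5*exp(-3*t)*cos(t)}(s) 5*(-s - 3)/((s + 3)^2 + 1)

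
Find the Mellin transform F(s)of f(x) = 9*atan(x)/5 -9*pi*sec(pi*s/2)/(10*s)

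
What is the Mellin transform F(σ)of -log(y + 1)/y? pi*csc(pi*σ)/(σ - 1)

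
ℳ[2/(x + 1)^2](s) -2 * pi * (s - 1)/sin(pi * s)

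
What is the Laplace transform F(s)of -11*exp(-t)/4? -11/(4*s + 4)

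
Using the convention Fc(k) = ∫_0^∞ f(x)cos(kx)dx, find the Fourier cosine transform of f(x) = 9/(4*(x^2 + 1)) 9*pi*exp(-k)/8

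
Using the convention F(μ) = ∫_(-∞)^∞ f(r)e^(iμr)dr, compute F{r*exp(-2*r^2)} sqrt(2)*I*sqrt(pi)*μ*exp(-μ^2/8)/8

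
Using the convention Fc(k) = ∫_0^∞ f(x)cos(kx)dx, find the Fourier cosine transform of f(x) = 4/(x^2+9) 2*pi*exp(-3*k)/3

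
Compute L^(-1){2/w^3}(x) x^2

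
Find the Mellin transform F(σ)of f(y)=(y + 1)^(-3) pi * (σ - 2) * (σ - 1)/(2 * sin(pi * σ))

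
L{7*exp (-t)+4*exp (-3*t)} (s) 7/ (s+1)+4/ (s+3)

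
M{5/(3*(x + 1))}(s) 5*pi*csc(pi*s)/3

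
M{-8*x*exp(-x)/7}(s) -8*gamma(s + 1)/7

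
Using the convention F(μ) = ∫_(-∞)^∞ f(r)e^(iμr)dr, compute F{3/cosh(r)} 3*pi/cosh(pi*μ/2)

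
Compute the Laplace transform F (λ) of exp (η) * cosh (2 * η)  (λ - 1) / ( (λ - 1) ^2 - 4) 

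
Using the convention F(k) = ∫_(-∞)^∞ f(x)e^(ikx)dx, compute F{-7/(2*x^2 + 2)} -7*pi*exp(-Abs(k))/2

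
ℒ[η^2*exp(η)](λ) 2/(λ - 1)^3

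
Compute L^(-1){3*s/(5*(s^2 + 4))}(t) 3*cos(2*t)/5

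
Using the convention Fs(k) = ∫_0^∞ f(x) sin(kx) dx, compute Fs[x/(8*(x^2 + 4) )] pi*exp(-2*k) /16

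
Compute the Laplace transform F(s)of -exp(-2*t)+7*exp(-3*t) 7/(s+3) - 1/(s+2)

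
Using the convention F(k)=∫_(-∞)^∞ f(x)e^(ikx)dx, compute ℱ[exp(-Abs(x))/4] 1/(2*(k^2 + 1))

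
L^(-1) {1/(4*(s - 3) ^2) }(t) t*exp(3*t) /4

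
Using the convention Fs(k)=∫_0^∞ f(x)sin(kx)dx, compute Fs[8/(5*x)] 4*pi/5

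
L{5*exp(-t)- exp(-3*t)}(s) 5/(s + 1) - 1/(s + 3)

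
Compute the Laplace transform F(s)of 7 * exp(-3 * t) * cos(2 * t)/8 7 * (s + 3)/(8 * ((s + 3)^2 + 4))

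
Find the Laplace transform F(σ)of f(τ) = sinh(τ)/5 1/(5*(σ^2 - 1))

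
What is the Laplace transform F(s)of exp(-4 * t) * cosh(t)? (s + 4)/((s + 4)^2-1)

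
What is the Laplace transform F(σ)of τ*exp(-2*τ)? (σ + 2)^(-2)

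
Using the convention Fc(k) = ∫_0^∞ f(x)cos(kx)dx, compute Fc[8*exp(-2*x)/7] 16/(7*(k^2 + 4))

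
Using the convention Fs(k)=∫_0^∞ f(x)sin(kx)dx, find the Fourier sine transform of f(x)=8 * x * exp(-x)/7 16 * k/(7 * (k^2 + 1)^2)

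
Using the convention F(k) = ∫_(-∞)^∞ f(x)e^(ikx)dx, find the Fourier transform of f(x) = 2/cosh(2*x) pi/cosh(pi*k/4)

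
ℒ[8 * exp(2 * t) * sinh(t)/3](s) 8/(3 * ((s - 2)^2 - 1))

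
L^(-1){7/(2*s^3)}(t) 7*t^2/4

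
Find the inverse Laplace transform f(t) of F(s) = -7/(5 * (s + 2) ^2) -7 * t * exp(-2 * t) /5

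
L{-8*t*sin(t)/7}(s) -16*s/(7*(s^2 + 1)^2)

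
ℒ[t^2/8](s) 1/(4 * s^3) 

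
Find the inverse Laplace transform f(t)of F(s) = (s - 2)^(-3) t^2*exp(2*t)/2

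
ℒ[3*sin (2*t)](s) 6/ (s^2+4)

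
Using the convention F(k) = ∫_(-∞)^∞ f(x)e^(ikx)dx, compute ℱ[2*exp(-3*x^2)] 2*sqrt(3)*sqrt(pi)*exp(-k^2/12)/3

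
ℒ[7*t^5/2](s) 420/s^6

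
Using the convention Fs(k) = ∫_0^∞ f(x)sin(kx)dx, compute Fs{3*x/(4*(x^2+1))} 3*pi*exp(-k)/8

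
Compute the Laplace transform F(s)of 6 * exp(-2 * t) 6/(s + 2)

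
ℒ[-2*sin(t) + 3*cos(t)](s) 3*s/(s^2 + 1) - 2/(s^2 + 1)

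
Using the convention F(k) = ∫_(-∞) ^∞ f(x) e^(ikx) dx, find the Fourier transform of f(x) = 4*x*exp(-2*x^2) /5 sqrt(2)*I*sqrt(pi)*k*exp(-k^2/8) /10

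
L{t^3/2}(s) 3/s^4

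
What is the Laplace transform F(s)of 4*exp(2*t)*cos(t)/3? 4*(s - 2)/(3*((s - 2)^2 + 1))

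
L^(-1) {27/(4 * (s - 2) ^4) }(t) 9 * t^3 * exp(2 * t) /8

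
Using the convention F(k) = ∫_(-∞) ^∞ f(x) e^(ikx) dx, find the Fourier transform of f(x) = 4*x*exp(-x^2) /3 2*I*sqrt(pi)*k*exp(-k^2/4) /3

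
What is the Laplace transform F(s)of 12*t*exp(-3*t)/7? 12/(7*(s + 3)^2)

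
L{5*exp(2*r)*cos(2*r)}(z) 5*(z - 2)/((z - 2)^2 + 4)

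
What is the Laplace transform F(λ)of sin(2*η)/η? atan(2/λ)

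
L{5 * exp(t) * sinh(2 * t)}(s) 10/((s - 1)^2 - 4)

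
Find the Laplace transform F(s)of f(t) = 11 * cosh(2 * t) 11 * s/(s^2 - 4)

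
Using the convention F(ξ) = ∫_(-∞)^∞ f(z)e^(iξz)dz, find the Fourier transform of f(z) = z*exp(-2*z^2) sqrt(2)*I*sqrt(pi)*ξ*exp(-ξ^2/8)/8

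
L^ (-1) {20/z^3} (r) 10*r^2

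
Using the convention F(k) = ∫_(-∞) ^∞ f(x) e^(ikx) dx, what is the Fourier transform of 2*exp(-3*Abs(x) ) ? 12/(k^2 + 9) 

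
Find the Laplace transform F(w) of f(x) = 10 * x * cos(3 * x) 10 * (w^2 - 9) /(w^2+9) ^2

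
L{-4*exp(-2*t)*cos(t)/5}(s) 4*(-s - 2)/(5*((s + 2)^2 + 1))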